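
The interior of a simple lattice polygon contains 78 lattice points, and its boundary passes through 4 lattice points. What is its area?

By Pick's theorem, A = I + B/2 − 1 = 78 + 4/2 − 1 = 79.

79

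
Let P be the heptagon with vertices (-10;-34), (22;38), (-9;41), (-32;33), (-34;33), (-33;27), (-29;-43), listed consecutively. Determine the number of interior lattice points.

2804

By the shoelace formula, twice the signed area is |((-10)·38 − 22·(-34)) + (22·41 − (-9)·38) + ((-9)·33 − (-32)·41) + ((-32)·33 − (-34)·33) + ((-34)·27 − (-33)·33) + ((-33)·(-43) − (-29)·27) + ((-29)·(-34) − (-10)·(-43))| = 5622, so the area is 2811.
The number of boundary lattice points is Σ gcd(|Δx|,|Δy|) = gcd(32,72) + gcd(31,3) + gcd(23,8) + gcd(2,0) + gcd(1,6) + gcd(4,70) + gcd(19,9) = 8+1+1+2+1+2+1 = 16.
By Pick's theorem A = I + B/2 − 1, so I = 2811 − 16/2 + 1 = 2804.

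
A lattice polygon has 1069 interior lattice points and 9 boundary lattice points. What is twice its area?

By Pick's theorem, A = I + B/2 − 1 = 1069 + 9/2 − 1 = 2145/2.
Hence 2A = 2145.

2145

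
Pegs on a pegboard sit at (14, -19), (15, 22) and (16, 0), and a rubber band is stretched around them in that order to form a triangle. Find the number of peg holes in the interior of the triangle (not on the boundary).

By the shoelace formula, twice the signed area is |[14·22 − 15·(-19)] + [15·0 − 16·22] + [16·(-19) − 14·0]| = 63, so the area is 63/2.
The number of boundary lattice points is Σ gcd(|Δx|,|Δy|) = gcd(1,41) + gcd(1,22) + gcd(2,19) = 1+1+1 = 3.
By Pick's theorem A = I + B/2 − 1, so I = 63/2 − 3/2 + 1 = 31.

31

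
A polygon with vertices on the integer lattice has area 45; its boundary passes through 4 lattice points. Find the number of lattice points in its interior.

Pick's theorem A = I + B/2 − 1 rearranges to I = A − B/2 + 1 = 45 − 4/2 + 1 = 44.

44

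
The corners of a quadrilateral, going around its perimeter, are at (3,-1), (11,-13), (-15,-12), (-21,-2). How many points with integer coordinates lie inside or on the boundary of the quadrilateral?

By the shoelace formula, twice the signed area is |(3·(-13) − 11·(-1)) + (11·(-12) − (-15)·(-13)) + ((-15)·(-2) − (-21)·(-12)) + ((-21)·(-1) − 3·(-2))| = 550, so the area is 275.
Along each edge there are gcd(|Δx|,|Δy|)+1 lattice points, so counting each shared vertex once the boundary has gcd(8,12) + gcd(26,1) + gcd(6,10) + gcd(24,1) = 4+1+2+1 = 8.
Pick's theorem gives I = A − B/2 + 1 = 275 − 8/2 + 1 = 272, so the closed region contains I + B = 272 + 8 = 280 lattice points.

280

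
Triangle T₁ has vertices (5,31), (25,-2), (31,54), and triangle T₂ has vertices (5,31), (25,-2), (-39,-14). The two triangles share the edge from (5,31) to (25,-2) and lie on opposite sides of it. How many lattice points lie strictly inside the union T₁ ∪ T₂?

The union is the simple quadrilateral with vertices (5,31), (31,54), (25,-2), (-39,-14) in order.
By the shoelace formula, twice the signed area is |[5·54 − 31·31] + [31·(-2) − 25·54] + [25·(-14) − (-39)·(-2)] + [(-39)·31 − 5·(-14)]| = 3670, so the area is 1835.
Along each edge there are gcd(|Δx|,|Δy|)+1 lattice points, so counting each shared vertex once the boundary has gcd(26,23) + gcd(6,56) + gcd(64,12) + gcd(44,45) = 1+2+4+1 = 8.
By Pick's theorem I = A − B/2 + 1 = 1835 − 8/2 + 1 = 1832.

1832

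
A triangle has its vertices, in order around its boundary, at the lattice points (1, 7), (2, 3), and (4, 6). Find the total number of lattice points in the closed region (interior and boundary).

8

Using the shoelace formula, 2A = |[1·3 − 2·7] + [2·6 − 4·3] + [4·7 − 1·6]| = 11, so the area is 11/2.
The number of boundary lattice points is Σ gcd(|Δx|,|Δy|) = gcd(1,4) + gcd(2,3) + gcd(3,1) = 1+1+1 = 3.
Pick's theorem gives I = A − B/2 + 1 = 11/2 − 3/2 + 1 = 5, so the closed region contains I + B = 5 + 3 = 8 lattice points.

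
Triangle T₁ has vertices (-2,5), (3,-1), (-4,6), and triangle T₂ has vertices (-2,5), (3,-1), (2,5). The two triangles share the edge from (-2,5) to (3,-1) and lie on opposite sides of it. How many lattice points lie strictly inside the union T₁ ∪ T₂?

The union is the simple quadrilateral with vertices (-2,5), (-4,6), (3,-1), (2,5) in order.
Using the shoelace formula, 2A = |((-2)·6 − (-4)·5) + ((-4)·(-1) − 3·6) + (3·5 − 2·(-1)) + (2·5 − (-2)·5)| = 31, so the area is 15.5.
Along each edge there are gcd(|Δx|,|Δy|)+1 lattice points, so counting each shared vertex once the boundary has gcd(2,1) + gcd(7,7) + gcd(1,6) + gcd(4,0) = 1+7+1+4 = 13.
By Pick's theorem I = A − B/2 + 1 = 15.5 − 13/2 + 1 = 10.

10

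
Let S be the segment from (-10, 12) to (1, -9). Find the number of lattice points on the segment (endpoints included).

2

The number of lattice points on a segment between lattice points is gcd(|Δx|,|Δy|) + 1 = gcd(11,21) + 1 = 1 + 1 = 2.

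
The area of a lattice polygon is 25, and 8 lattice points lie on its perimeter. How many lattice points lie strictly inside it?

Pick's theorem A = I + B/2 − 1 rearranges to I = A − B/2 + 1 = 25 − 8/2 + 1 = 22.

22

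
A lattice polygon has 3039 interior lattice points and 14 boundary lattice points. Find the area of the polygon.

By Pick's theorem, A = I + B/2 − 1 = 3039 + 14/2 − 1 = 3045.

3045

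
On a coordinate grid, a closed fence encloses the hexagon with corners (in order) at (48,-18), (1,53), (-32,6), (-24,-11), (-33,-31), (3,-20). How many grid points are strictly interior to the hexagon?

By the shoelace formula, twice the signed area is |(48·53 − 1·(-18)) + (1·6 − (-32)·53) + ((-32)·(-11) − (-24)·6) + ((-24)·(-31) − (-33)·(-11)) + ((-33)·(-20) − 3·(-31)) + (3·(-18) − 48·(-20))| = 6800, so the area is 3400.
Along each edge there are gcd(|Δx|,|Δy|)+1 lattice points, so counting each shared vertex once the boundary has gcd(47,71) + gcd(33,47) + gcd(8,17) + gcd(9,20) + gcd(36,11) + gcd(45,2) = 1+1+1+1+1+1 = 6.
Pick's theorem gives I = A − B/2 + 1 = 3400 − 6/2 + 1 = 3398.

3398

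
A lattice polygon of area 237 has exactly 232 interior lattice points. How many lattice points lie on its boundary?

Pick's theorem gives A = I + B/2 − 1, so B = 2(A − I + 1) = 2(237 − 232 + 1) = 12.

12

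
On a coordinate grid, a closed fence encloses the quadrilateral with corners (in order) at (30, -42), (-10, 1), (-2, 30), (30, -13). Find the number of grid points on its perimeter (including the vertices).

Along each edge there are gcd(|Δx|,|Δy|)+1 lattice points, so counting each shared vertex once the boundary has gcd(40,43) + gcd(8,29) + gcd(32,43) + gcd(0,29) = 1+1+1+29 = 32.

32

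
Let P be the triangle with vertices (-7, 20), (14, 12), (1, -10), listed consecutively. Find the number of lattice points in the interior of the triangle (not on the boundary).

282

Using the shoelace formula, 2A = |((-7)·12 − 14·20) + (14·(-10) − 1·12) + (1·20 − (-7)·(-10))| = 566, so the area is 283.
The number of boundary lattice points is Σ gcd(|Δx|,|Δy|) = gcd(21,8) + gcd(13,22) + gcd(8,30) = 1+1+2 = 4.
By Pick's theorem A = I + B/2 − 1, so I = 283 − 4/2 + 1 = 282.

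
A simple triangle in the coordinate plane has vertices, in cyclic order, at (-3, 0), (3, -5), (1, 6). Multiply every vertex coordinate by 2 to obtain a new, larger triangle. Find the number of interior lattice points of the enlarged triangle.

109

Using the shoelace formula, 2A = |[(-3)·(-5) − 3·0] + [3·6 − 1·(-5)] + [1·0 − (-3)·6]| = 56, so the area is 28.
Along each edge there are gcd(|Δx|,|Δy|)+1 lattice points, so counting each shared vertex once the boundary has gcd(6,5) + gcd(2,11) + gcd(4,6) = 1+1+2 = 4.
Scaling by 2 multiplies the area by 2² = 4 (so the new area is 112) and multiplies the boundary lattice-point count by 2, giving 8.
By Pick's theorem, the interior count of the dilated polygon is 112 − 8/2 + 1 = 109.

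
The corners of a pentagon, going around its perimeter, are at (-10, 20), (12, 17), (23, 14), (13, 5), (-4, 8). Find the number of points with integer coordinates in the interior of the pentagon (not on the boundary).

284

By the shoelace formula, twice the signed area is |((-10)·17 − 12·20) + (12·14 − 23·17) + (23·5 − 13·14) + (13·8 − (-4)·5) + ((-4)·20 − (-10)·8)| = 576, so the area is 288.
Along each edge there are gcd(|Δx|,|Δy|)+1 lattice points, so counting each shared vertex once the boundary has gcd(22,3) + gcd(11,3) + gcd(10,9) + gcd(17,3) + gcd(6,12) = 1+1+1+1+6 = 10.
Pick's theorem gives I = A − B/2 + 1 = 288 − 10/2 + 1 = 284.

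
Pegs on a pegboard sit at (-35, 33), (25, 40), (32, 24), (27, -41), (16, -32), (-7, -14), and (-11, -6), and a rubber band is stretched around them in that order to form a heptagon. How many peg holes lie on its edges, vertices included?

16

Along each edge there are gcd(|Δx|,|Δy|)+1 lattice points, so counting each shared vertex once the boundary has gcd(60,7) + gcd(7,16) + gcd(5,65) + gcd(11,9) + gcd(23,18) + gcd(4,8) + gcd(24,39) = 1+1+5+1+1+4+3 = 16.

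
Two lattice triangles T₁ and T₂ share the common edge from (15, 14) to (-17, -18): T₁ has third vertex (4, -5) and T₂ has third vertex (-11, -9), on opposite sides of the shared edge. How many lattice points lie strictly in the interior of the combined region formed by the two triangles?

The union is the simple quadrilateral with vertices (15, 14), (4, -5), (-17, -18), (-11, -9) in order.
The shoelace formula gives twice the area as |[15·(-5) − 4·14] + [4·(-18) − (-17)·(-5)] + [(-17)·(-9) − (-11)·(-18)] + [(-11)·14 − 15·(-9)]| = 352, so the area is 176.
Summing gcd(|Δx|,|Δy|) over the edges gives the boundary count: gcd(11,19) + gcd(21,13) + gcd(6,9) + gcd(26,23) = 1+1+3+1 = 6.
By Pick's theorem I = A − B/2 + 1 = 176 − 6/2 + 1 = 174.

174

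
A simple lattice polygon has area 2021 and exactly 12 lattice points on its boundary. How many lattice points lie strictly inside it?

Pick's theorem A = I + B/2 − 1 rearranges to I = A − B/2 + 1 = 2021 − 12/2 + 1 = 2016.

2016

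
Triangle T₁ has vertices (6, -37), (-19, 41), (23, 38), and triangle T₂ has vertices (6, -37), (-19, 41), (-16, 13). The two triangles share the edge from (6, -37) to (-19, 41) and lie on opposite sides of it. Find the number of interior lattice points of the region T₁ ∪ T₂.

The union is the simple quadrilateral with vertices (6, -37), (23, 38), (-19, 41), (-16, 13) in order.
By the shoelace formula, twice the signed area is |[6·38 − 23·(-37)] + [23·41 − (-19)·38] + [(-19)·13 − (-16)·41] + [(-16)·(-37) − 6·13]| = 3667, so the area is 1833.5.
Along each edge there are gcd(|Δx|,|Δy|)+1 lattice points, so counting each shared vertex once the boundary has gcd(17,75) + gcd(42,3) + gcd(3,28) + gcd(22,50) = 1+3+1+2 = 7.
By Pick's theorem I = A − B/2 + 1 = 1833.5 − 7/2 + 1 = 1831.

1831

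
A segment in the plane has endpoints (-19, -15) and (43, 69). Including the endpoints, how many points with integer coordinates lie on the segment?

3

The number of lattice points on a segment between lattice points is gcd(|Δx|,|Δy|) + 1 = gcd(62,84) + 1 = 2 + 1 = 3.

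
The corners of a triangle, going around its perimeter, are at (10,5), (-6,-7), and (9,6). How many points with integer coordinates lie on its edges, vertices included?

Summing gcd(|Δx|,|Δy|) over the edges gives the boundary count: gcd(16,12) + gcd(15,13) + gcd(1,1) = 4+1+1 = 6.

6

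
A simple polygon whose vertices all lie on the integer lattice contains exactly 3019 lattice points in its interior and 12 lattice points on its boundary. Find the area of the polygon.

3024

Pick's theorem states A = I + B/2 − 1, so A = 3019 + 12/2 − 1 = 3024.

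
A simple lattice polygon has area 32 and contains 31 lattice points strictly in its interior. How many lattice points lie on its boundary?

4

Pick's theorem gives A = I + B/2 − 1, so B = 2(A − I + 1) = 2(32 − 31 + 1) = 4.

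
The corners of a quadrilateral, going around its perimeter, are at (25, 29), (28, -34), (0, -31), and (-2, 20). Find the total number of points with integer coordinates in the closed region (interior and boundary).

By the shoelace formula, twice the signed area is |[25·(-34) − 28·29] + [28·(-31) − 0·(-34)] + [0·20 − (-2)·(-31)] + [(-2)·29 − 25·20]| = 3150, so the area is 1575.
Summing gcd(|Δx|,|Δy|) over the edges gives the boundary count: gcd(3,63) + gcd(28,3) + gcd(2,51) + gcd(27,9) = 3+1+1+9 = 14.
Pick's theorem gives I = A − B/2 + 1 = 1575 − 14/2 + 1 = 1569, so the closed region contains I + B = 1569 + 14 = 1583 lattice points.

1583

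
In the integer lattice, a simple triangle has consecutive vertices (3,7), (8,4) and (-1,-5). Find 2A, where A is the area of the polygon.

By the shoelace formula, twice the signed area is |[3·4 − 8·7] + [8·(-5) − (-1)·4] + [(-1)·7 − 3·(-5)]| = 72, so the area is 36.

72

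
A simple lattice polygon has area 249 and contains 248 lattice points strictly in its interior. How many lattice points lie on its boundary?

Pick's theorem gives A = I + B/2 − 1, so B = 2(A − I + 1) = 2(249 − 248 + 1) = 4.

4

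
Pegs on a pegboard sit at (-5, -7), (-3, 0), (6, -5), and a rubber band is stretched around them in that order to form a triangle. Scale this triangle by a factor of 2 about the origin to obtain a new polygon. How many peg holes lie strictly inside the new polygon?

144

By the shoelace formula, twice the signed area is |[(-5)·0 − (-3)·(-7)] + [(-3)·(-5) − 6·0] + [6·(-7) − (-5)·(-5)]| = 73, so the area is 73/2.
Along each edge there are gcd(|Δx|,|Δy|)+1 lattice points, so counting each shared vertex once the boundary has gcd(2,7) + gcd(9,5) + gcd(11,2) = 1+1+1 = 3.
Scaling by 2 multiplies the area by 2² = 4 (so the new area is 146) and multiplies the boundary lattice-point count by 2, giving 6.
By Pick's theorem, the interior count of the dilated polygon is 146 − 6/2 + 1 = 144.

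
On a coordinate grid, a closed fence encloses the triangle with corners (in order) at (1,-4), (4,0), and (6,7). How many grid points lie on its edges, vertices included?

3

The number of boundary lattice points is Σ gcd(|Δx|,|Δy|) = gcd(3,4) + gcd(2,7) + gcd(5,11) = 1+1+1 = 3.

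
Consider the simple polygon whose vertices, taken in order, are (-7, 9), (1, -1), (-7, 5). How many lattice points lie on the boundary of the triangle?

8

The number of boundary lattice points is Σ gcd(|Δx|,|Δy|) = gcd(8,10) + gcd(8,6) + gcd(0,4) = 2+2+4 = 8.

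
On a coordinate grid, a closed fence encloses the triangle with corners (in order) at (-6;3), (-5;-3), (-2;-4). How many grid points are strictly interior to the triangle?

8

Using the shoelace formula, 2A = |[(-6)·(-3) − (-5)·3] + [(-5)·(-4) − (-2)·(-3)] + [(-2)·3 − (-6)·(-4)]| = 17, so the area is 17/2.
Summing gcd(|Δx|,|Δy|) over the edges gives the boundary count: gcd(1,6) + gcd(3,1) + gcd(4,7) = 1+1+1 = 3.
By Pick's theorem A = I + B/2 − 1, so I = 17/2 − 3/2 + 1 = 8.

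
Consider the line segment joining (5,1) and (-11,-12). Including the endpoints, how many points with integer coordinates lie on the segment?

The number of lattice points on a segment between lattice points is gcd(|Δx|,|Δy|) + 1 = gcd(16,13) + 1 = 1 + 1 = 2.

2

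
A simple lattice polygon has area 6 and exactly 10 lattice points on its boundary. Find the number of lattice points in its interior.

Pick's theorem A = I + B/2 − 1 rearranges to I = A − B/2 + 1 = 6 − 10/2 + 1 = 2.

2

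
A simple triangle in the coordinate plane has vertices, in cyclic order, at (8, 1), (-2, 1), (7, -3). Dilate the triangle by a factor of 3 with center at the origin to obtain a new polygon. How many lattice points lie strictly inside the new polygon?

163

By the shoelace formula, twice the signed area is |[8·1 − (-2)·1] + [(-2)·(-3) − 7·1] + [7·1 − 8·(-3)]| = 40, so the area is 20.
The number of boundary lattice points is Σ gcd(|Δx|,|Δy|) = gcd(10,0) + gcd(9,4) + gcd(1,4) = 10+1+1 = 12.
Scaling by 3 multiplies the area by 3² = 9 (so the new area is 180) and multiplies the boundary lattice-point count by 3, giving 36.
By Pick's theorem, the interior count of the dilated polygon is 180 − 36/2 + 1 = 163.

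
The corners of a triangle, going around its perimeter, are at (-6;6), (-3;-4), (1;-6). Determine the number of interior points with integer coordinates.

16

By the shoelace formula, twice the signed area is |((-6)·(-4) − (-3)·6) + ((-3)·(-6) − 1·(-4)) + (1·6 − (-6)·(-6))| = 34, so the area is 17.
Along each edge there are gcd(|Δx|,|Δy|)+1 lattice points, so counting each shared vertex once the boundary has gcd(3,10) + gcd(4,2) + gcd(7,12) = 1+2+1 = 4.
Pick's theorem gives I = A − B/2 + 1 = 17 − 4/2 + 1 = 16.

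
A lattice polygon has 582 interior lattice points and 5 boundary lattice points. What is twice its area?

By Pick's theorem, A = I + B/2 − 1 = 582 + 5/2 − 1 = 1167/2.
Hence 2A = 1167.

1167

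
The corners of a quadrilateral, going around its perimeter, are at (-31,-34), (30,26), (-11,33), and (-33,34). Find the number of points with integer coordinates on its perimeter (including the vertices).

Summing gcd(|Δx|,|Δy|) over the edges gives the boundary count: gcd(61,60) + gcd(41,7) + gcd(22,1) + gcd(2,68) = 1+1+1+2 = 5.

5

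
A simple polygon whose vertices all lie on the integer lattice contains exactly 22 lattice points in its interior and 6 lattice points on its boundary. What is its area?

Pick's theorem states A = I + B/2 − 1, so A = 22 + 6/2 − 1 = 24.

24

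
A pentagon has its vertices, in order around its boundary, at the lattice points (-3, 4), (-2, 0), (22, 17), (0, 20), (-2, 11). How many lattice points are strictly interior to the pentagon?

The shoelace formula gives twice the area as |[(-3)·0 − (-2)·4] + [(-2)·17 − 22·0] + [22·20 − 0·17] + [0·11 − (-2)·20] + [(-2)·4 − (-3)·11]| = 479, so the area is 239.5.
The number of boundary lattice points is Σ gcd(|Δx|,|Δy|) = gcd(1,4) + gcd(24,17) + gcd(22,3) + gcd(2,9) + gcd(1,7) = 1+1+1+1+1 = 5.
By Pick's theorem A = I + B/2 − 1, so I = 239.5 − 5/2 + 1 = 238.

238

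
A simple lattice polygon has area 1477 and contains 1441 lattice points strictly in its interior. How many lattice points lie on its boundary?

Pick's theorem gives A = I + B/2 − 1, so B = 2(A − I + 1) = 2(1477 − 1441 + 1) = 74.

74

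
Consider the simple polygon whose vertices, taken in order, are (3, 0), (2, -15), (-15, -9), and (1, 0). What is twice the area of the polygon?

By the shoelace formula, twice the signed area is |[3·(-15) − 2·0] + [2·(-9) − (-15)·(-15)] + [(-15)·0 − 1·(-9)] + [1·0 − 3·0]| = 279, so the area is 279/2.

279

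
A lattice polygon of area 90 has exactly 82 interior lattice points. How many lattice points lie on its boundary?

18

Pick's theorem gives A = I + B/2 − 1, so B = 2(A − I + 1) = 2(90 − 82 + 1) = 18.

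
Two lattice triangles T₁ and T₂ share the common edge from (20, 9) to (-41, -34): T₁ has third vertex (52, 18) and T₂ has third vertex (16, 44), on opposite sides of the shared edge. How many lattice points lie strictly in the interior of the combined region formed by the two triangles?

1565

The union is the simple quadrilateral with vertices (20, 9), (52, 18), (-41, -34), (16, 44) in order.
By the shoelace formula, twice the signed area is |[20·18 − 52·9] + [52·(-34) − (-41)·18] + [(-41)·44 − 16·(-34)] + [16·9 − 20·44]| = 3134, so the area is 1567.
The number of boundary lattice points is Σ gcd(|Δx|,|Δy|) = gcd(32,9) + gcd(93,52) + gcd(57,78) + gcd(4,35) = 1+1+3+1 = 6.
By Pick's theorem I = A − B/2 + 1 = 1567 − 6/2 + 1 = 1565.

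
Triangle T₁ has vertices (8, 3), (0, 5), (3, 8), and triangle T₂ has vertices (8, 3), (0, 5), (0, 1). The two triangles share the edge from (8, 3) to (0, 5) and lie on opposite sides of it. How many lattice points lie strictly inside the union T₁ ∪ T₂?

25

The union is the simple quadrilateral with vertices (8, 3), (3, 8), (0, 5), (0, 1) in order.
Using the shoelace formula, 2A = |(8·8 − 3·3) + (3·5 − 0·8) + (0·1 − 0·5) + (0·3 − 8·1)| = 62, so the area is 31.
Summing gcd(|Δx|,|Δy|) over the edges gives the boundary count: gcd(5,5) + gcd(3,3) + gcd(0,4) + gcd(8,2) = 5+3+4+2 = 14.
By Pick's theorem I = A − B/2 + 1 = 31 − 14/2 + 1 = 25.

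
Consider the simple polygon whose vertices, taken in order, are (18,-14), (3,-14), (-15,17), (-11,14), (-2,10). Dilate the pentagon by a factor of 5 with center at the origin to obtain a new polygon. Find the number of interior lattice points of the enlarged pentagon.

Using the shoelace formula, 2A = |[18·(-14) − 3·(-14)] + [3·17 − (-15)·(-14)] + [(-15)·14 − (-11)·17] + [(-11)·10 − (-2)·14] + [(-2)·(-14) − 18·10]| = 626, so the area is 313.
The number of boundary lattice points is Σ gcd(|Δx|,|Δy|) = gcd(15,0) + gcd(18,31) + gcd(4,3) + gcd(9,4) + gcd(20,24) = 15+1+1+1+4 = 22.
Scaling by 5 multiplies the area by 5² = 25 (so the new area is 7825) and multiplies the boundary lattice-point count by 5, giving 110.
By Pick's theorem, the interior count of the dilated polygon is 7825 − 110/2 + 1 = 7771.

7771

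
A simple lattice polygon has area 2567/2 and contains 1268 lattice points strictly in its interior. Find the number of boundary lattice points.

Pick's theorem gives A = I + B/2 − 1, so B = 2(A − I + 1) = 2(2567/2 − 1268 + 1) = 33.

33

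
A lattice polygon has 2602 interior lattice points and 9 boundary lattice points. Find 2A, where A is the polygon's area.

Pick's theorem states A = I + B/2 − 1, so A = 2602 + 9/2 − 1 = 5211/2.
Hence 2A = 5211.

5211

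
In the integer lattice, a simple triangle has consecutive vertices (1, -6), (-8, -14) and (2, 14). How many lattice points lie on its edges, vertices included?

4

Summing gcd(|Δx|,|Δy|) over the edges gives the boundary count: gcd(9,8) + gcd(10,28) + gcd(1,20) = 1+2+1 = 4.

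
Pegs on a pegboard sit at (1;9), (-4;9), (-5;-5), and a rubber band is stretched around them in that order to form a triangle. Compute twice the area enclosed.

70

The shoelace formula gives twice the area as |[1·9 − (-4)·9] + [(-4)·(-5) − (-5)·9] + [(-5)·9 − 1·(-5)]| = 70, so the area is 35.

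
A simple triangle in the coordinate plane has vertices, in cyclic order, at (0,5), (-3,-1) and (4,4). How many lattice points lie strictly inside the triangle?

Using the shoelace formula, 2A = |[0·(-1) − (-3)·5] + [(-3)·4 − 4·(-1)] + [4·5 − 0·4]| = 27, so the area is 27/2.
Summing gcd(|Δx|,|Δy|) over the edges gives the boundary count: gcd(3,6) + gcd(7,5) + gcd(4,1) = 3+1+1 = 5.
Pick's theorem gives I = A − B/2 + 1 = 27/2 − 5/2 + 1 = 12.

12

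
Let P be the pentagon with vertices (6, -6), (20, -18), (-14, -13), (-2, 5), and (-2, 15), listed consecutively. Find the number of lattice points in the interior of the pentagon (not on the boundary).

Using the shoelace formula, 2A = |(6·(-18) − 20·(-6)) + (20·(-13) − (-14)·(-18)) + ((-14)·5 − (-2)·(-13)) + ((-2)·15 − (-2)·5) + ((-2)·(-6) − 6·15)| = 694, so the area is 347.
Summing gcd(|Δx|,|Δy|) over the edges gives the boundary count: gcd(14,12) + gcd(34,5) + gcd(12,18) + gcd(0,10) + gcd(8,21) = 2+1+6+10+1 = 20.
Pick's theorem gives I = A − B/2 + 1 = 347 − 20/2 + 1 = 338.

338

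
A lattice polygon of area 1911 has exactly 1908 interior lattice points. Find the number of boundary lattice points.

Pick's theorem gives A = I + B/2 − 1, so B = 2(A − I + 1) = 2(1911 − 1908 + 1) = 8.

8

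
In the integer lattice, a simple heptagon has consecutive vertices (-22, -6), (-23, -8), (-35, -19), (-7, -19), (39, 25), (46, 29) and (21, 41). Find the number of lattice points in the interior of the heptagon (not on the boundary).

1647

The shoelace formula gives twice the area as |[(-22)·(-8) − (-23)·(-6)] + [(-23)·(-19) − (-35)·(-8)] + [(-35)·(-19) − (-7)·(-19)] + [(-7)·25 − 39·(-19)] + [39·29 − 46·25] + [46·41 − 21·29] + [21·(-6) − (-22)·41]| = 3327, so the area is 1663.5.
The number of boundary lattice points is Σ gcd(|Δx|,|Δy|) = gcd(1,2) + gcd(12,11) + gcd(28,0) + gcd(46,44) + gcd(7,4) + gcd(25,12) + gcd(43,47) = 1+1+28+2+1+1+1 = 35.
Pick's theorem gives I = A − B/2 + 1 = 1663.5 − 35/2 + 1 = 1647.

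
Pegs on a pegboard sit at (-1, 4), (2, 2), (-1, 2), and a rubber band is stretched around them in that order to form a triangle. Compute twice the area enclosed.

By the shoelace formula, twice the signed area is |((-1)·2 − 2·4) + (2·2 − (-1)·2) + ((-1)·4 − (-1)·2)| = 6, so the area is 3.

6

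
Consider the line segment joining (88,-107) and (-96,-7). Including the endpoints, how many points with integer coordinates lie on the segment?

The number of lattice points on a segment between lattice points is gcd(|Δx|,|Δy|) + 1 = gcd(184,100) + 1 = 4 + 1 = 5.

5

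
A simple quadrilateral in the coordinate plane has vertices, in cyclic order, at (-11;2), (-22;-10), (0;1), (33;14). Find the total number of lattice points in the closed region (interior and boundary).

By the shoelace formula, twice the signed area is |[(-11)·(-10) − (-22)·2] + [(-22)·1 − 0·(-10)] + [0·14 − 33·1] + [33·2 − (-11)·14]| = 319, so the area is 319/2.
The number of boundary lattice points is Σ gcd(|Δx|,|Δy|) = gcd(11,12) + gcd(22,11) + gcd(33,13) + gcd(44,12) = 1+11+1+4 = 17.
Pick's theorem gives I = A − B/2 + 1 = 319/2 − 17/2 + 1 = 152, so the closed region contains I + B = 152 + 17 = 169 lattice points.

169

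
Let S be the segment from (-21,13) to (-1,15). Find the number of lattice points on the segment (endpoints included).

The number of lattice points on a segment between lattice points is gcd(|Δx|,|Δy|) + 1 = gcd(20,2) + 1 = 2 + 1 = 3.

3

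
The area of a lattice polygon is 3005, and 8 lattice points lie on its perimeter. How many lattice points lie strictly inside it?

Pick's theorem A = I + B/2 − 1 rearranges to I = A − B/2 + 1 = 3005 − 8/2 + 1 = 3002.

3002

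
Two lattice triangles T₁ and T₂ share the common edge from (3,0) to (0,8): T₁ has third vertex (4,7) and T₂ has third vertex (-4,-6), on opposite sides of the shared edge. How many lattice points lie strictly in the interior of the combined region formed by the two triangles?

50

The union is the simple quadrilateral with vertices (3,0), (4,7), (0,8), (-4,-6) in order.
Using the shoelace formula, 2A = |[3·7 − 4·0] + [4·8 − 0·7] + [0·(-6) − (-4)·8] + [(-4)·0 − 3·(-6)]| = 103, so the area is 51.5.
The number of boundary lattice points is Σ gcd(|Δx|,|Δy|) = gcd(1,7) + gcd(4,1) + gcd(4,14) + gcd(7,6) = 1+1+2+1 = 5.
By Pick's theorem I = A − B/2 + 1 = 51.5 − 5/2 + 1 = 50.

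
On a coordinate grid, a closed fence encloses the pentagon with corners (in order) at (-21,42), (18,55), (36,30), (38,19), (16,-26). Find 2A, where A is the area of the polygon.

4973

Using the shoelace formula, 2A = |((-21)·55 − 18·42) + (18·30 − 36·55) + (36·19 − 38·30) + (38·(-26) − 16·19) + (16·42 − (-21)·(-26))| = 4973, so the area is 4973/2.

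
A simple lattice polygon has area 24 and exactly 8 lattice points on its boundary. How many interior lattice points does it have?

Pick's theorem A = I + B/2 − 1 rearranges to I = A − B/2 + 1 = 24 − 8/2 + 1 = 21.

21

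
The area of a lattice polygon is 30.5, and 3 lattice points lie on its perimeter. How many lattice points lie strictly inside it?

From Pick's theorem, I = A − B/2 + 1 = 30.5 − 3/2 + 1 = 30.

30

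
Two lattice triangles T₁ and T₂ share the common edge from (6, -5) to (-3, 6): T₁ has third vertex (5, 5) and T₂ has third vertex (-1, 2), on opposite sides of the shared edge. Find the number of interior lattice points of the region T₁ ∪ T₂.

42

The union is the simple quadrilateral with vertices (6, -5), (5, 5), (-3, 6), (-1, 2) in order.
Using the shoelace formula, 2A = |(6·5 − 5·(-5)) + (5·6 − (-3)·5) + ((-3)·2 − (-1)·6) + ((-1)·(-5) − 6·2)| = 93, so the area is 93/2.
Along each edge there are gcd(|Δx|,|Δy|)+1 lattice points, so counting each shared vertex once the boundary has gcd(1,10) + gcd(8,1) + gcd(2,4) + gcd(7,7) = 1+1+2+7 = 11.
By Pick's theorem I = A − B/2 + 1 = 93/2 − 11/2 + 1 = 42.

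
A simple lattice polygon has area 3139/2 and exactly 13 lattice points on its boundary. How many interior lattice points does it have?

1564

From Pick's theorem, I = A − B/2 + 1 = 3139/2 − 13/2 + 1 = 1564.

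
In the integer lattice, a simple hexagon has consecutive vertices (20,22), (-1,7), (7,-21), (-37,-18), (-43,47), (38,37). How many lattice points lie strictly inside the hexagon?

The shoelace formula gives twice the area as |[20·7 − (-1)·22] + [(-1)·(-21) − 7·7] + [7·(-18) − (-37)·(-21)] + [(-37)·47 − (-43)·(-18)] + [(-43)·37 − 38·47] + [38·22 − 20·37]| = 6563, so the area is 3281.5.
The number of boundary lattice points is Σ gcd(|Δx|,|Δy|) = gcd(21,15) + gcd(8,28) + gcd(44,3) + gcd(6,65) + gcd(81,10) + gcd(18,15) = 3+4+1+1+1+3 = 13.
Pick's theorem gives I = A − B/2 + 1 = 3281.5 − 13/2 + 1 = 3276.

3276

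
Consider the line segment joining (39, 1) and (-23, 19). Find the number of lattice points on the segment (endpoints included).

3

The number of lattice points on a segment between lattice points is gcd(|Δx|,|Δy|) + 1 = gcd(62,18) + 1 = 2 + 1 = 3.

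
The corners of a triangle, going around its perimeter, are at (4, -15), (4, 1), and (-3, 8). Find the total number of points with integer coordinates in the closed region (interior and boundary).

69

Using the shoelace formula, 2A = |(4·1 − 4·(-15)) + (4·8 − (-3)·1) + ((-3)·(-15) − 4·8)| = 112, so the area is 56.
Summing gcd(|Δx|,|Δy|) over the edges gives the boundary count: gcd(0,16) + gcd(7,7) + gcd(7,23) = 16+7+1 = 24.
Pick's theorem gives I = A − B/2 + 1 = 56 − 24/2 + 1 = 45, so the closed region contains I + B = 45 + 24 = 69 lattice points.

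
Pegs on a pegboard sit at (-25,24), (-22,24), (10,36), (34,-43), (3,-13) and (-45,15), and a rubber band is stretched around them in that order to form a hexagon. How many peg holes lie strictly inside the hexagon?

By the shoelace formula, twice the signed area is |[(-25)·24 − (-22)·24] + [(-22)·36 − 10·24] + [10·(-43) − 34·36] + [34·(-13) − 3·(-43)] + [3·15 − (-45)·(-13)] + [(-45)·24 − (-25)·15]| = 4316, so the area is 2158.
Along each edge there are gcd(|Δx|,|Δy|)+1 lattice points, so counting each shared vertex once the boundary has gcd(3,0) + gcd(32,12) + gcd(24,79) + gcd(31,30) + gcd(48,28) + gcd(20,9) = 3+4+1+1+4+1 = 14.
By Pick's theorem A = I + B/2 − 1, so I = 2158 − 14/2 + 1 = 2152.

2152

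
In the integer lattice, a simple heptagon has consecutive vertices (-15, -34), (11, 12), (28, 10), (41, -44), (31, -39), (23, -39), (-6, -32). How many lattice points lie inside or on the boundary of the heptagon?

1744

The shoelace formula gives twice the area as |[(-15)·12 − 11·(-34)] + [11·10 − 28·12] + [28·(-44) − 41·10] + [41·(-39) − 31·(-44)] + [31·(-39) − 23·(-39)] + [23·(-32) − (-6)·(-39)] + [(-6)·(-34) − (-15)·(-32)]| = 3467, so the area is 3467/2.
Along each edge there are gcd(|Δx|,|Δy|)+1 lattice points, so counting each shared vertex once the boundary has gcd(26,46) + gcd(17,2) + gcd(13,54) + gcd(10,5) + gcd(8,0) + gcd(29,7) + gcd(9,2) = 2+1+1+5+8+1+1 = 19.
Pick's theorem gives I = A − B/2 + 1 = 3467/2 − 19/2 + 1 = 1725, so the closed region contains I + B = 1725 + 19 = 1744 lattice points.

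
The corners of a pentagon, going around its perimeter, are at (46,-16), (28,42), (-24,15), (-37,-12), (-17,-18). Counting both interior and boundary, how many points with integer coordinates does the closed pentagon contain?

3111

Using the shoelace formula, 2A = |[46·42 − 28·(-16)] + [28·15 − (-24)·42] + [(-24)·(-12) − (-37)·15] + [(-37)·(-18) − (-17)·(-12)] + [(-17)·(-16) − 46·(-18)]| = 6213, so the area is 6213/2.
Summing gcd(|Δx|,|Δy|) over the edges gives the boundary count: gcd(18,58) + gcd(52,27) + gcd(13,27) + gcd(20,6) + gcd(63,2) = 2+1+1+2+1 = 7.
Pick's theorem gives I = A − B/2 + 1 = 6213/2 − 7/2 + 1 = 3104, so the closed region contains I + B = 3104 + 7 = 3111 lattice points.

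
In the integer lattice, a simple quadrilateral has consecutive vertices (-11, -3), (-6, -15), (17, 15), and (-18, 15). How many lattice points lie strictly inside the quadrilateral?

510

The shoelace formula gives twice the area as |[(-11)·(-15) − (-6)·(-3)] + [(-6)·15 − 17·(-15)] + [17·15 − (-18)·15] + [(-18)·(-3) − (-11)·15]| = 1056, so the area is 528.
Summing gcd(|Δx|,|Δy|) over the edges gives the boundary count: gcd(5,12) + gcd(23,30) + gcd(35,0) + gcd(7,18) = 1+1+35+1 = 38.
Pick's theorem gives I = A − B/2 + 1 = 528 − 38/2 + 1 = 510.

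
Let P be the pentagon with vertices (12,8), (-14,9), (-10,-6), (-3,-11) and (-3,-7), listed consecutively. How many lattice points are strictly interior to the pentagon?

257

The shoelace formula gives twice the area as |(12·9 − (-14)·8) + ((-14)·(-6) − (-10)·9) + ((-10)·(-11) − (-3)·(-6)) + ((-3)·(-7) − (-3)·(-11)) + ((-3)·8 − 12·(-7))| = 534, so the area is 267.
The number of boundary lattice points is Σ gcd(|Δx|,|Δy|) = gcd(26,1) + gcd(4,15) + gcd(7,5) + gcd(0,4) + gcd(15,15) = 1+1+1+4+15 = 22.
Pick's theorem gives I = A − B/2 + 1 = 267 − 22/2 + 1 = 257.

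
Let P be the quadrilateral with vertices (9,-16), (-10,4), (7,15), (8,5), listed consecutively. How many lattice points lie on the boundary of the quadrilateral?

4

Along each edge there are gcd(|Δx|,|Δy|)+1 lattice points, so counting each shared vertex once the boundary has gcd(19,20) + gcd(17,11) + gcd(1,10) + gcd(1,21) = 1+1+1+1 = 4.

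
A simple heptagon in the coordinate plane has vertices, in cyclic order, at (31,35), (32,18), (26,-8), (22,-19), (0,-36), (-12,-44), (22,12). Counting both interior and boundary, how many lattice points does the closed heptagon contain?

Using the shoelace formula, 2A = |[31·18 − 32·35] + [32·(-8) − 26·18] + [26·(-19) − 22·(-8)] + [22·(-36) − 0·(-19)] + [0·(-44) − (-12)·(-36)] + [(-12)·12 − 22·(-44)] + [22·35 − 31·12]| = 1606, so the area is 803.
The number of boundary lattice points is Σ gcd(|Δx|,|Δy|) = gcd(1,17) + gcd(6,26) + gcd(4,11) + gcd(22,17) + gcd(12,8) + gcd(34,56) + gcd(9,23) = 1+2+1+1+4+2+1 = 12.
Pick's theorem gives I = A − B/2 + 1 = 803 − 12/2 + 1 = 798, so the closed region contains I + B = 798 + 12 = 810 lattice points.

810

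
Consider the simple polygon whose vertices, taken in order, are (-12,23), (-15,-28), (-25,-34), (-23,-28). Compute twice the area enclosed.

The shoelace formula gives twice the area as |[(-12)·(-28) − (-15)·23] + [(-15)·(-34) − (-25)·(-28)] + [(-25)·(-28) − (-23)·(-34)] + [(-23)·23 − (-12)·(-28)]| = 456, so the area is 228.

456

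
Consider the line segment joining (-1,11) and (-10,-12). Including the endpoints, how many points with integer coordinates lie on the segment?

2

The number of lattice points on a segment between lattice points is gcd(|Δx|,|Δy|) + 1 = gcd(9,23) + 1 = 1 + 1 = 2.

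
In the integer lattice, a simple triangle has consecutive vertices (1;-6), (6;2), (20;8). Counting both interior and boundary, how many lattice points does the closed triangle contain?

By the shoelace formula, twice the signed area is |(1·2 − 6·(-6)) + (6·8 − 20·2) + (20·(-6) − 1·8)| = 82, so the area is 41.
Along each edge there are gcd(|Δx|,|Δy|)+1 lattice points, so counting each shared vertex once the boundary has gcd(5,8) + gcd(14,6) + gcd(19,14) = 1+2+1 = 4.
Pick's theorem gives I = A − B/2 + 1 = 41 − 4/2 + 1 = 40, so the closed region contains I + B = 40 + 4 = 44 lattice points.

44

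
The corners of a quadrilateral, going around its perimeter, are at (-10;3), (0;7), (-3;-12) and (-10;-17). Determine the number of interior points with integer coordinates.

By the shoelace formula, twice the signed area is |((-10)·7 − 0·3) + (0·(-12) − (-3)·7) + ((-3)·(-17) − (-10)·(-12)) + ((-10)·3 − (-10)·(-17))| = 318, so the area is 159.
The number of boundary lattice points is Σ gcd(|Δx|,|Δy|) = gcd(10,4) + gcd(3,19) + gcd(7,5) + gcd(0,20) = 2+1+1+20 = 24.
Pick's theorem gives I = A − B/2 + 1 = 159 − 24/2 + 1 = 148.

148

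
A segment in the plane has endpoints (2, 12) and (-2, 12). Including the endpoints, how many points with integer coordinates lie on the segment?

5

The number of lattice points on a segment between lattice points is gcd(|Δx|,|Δy|) + 1 = gcd(4,0) + 1 = 4 + 1 = 5.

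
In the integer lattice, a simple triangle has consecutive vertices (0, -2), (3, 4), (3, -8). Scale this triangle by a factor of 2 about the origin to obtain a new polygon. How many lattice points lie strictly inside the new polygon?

By the shoelace formula, twice the signed area is |[0·4 − 3·(-2)] + [3·(-8) − 3·4] + [3·(-2) − 0·(-8)]| = 36, so the area is 18.
Along each edge there are gcd(|Δx|,|Δy|)+1 lattice points, so counting each shared vertex once the boundary has gcd(3,6) + gcd(0,12) + gcd(3,6) = 3+12+3 = 18.
Scaling by 2 multiplies the area by 2² = 4 (so the new area is 72) and multiplies the boundary lattice-point count by 2, giving 36.
By Pick's theorem, the interior count of the dilated polygon is 72 − 36/2 + 1 = 55.

55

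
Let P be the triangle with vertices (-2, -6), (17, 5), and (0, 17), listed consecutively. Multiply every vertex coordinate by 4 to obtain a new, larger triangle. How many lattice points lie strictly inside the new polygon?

3315

By the shoelace formula, twice the signed area is |[(-2)·5 − 17·(-6)] + [17·17 − 0·5] + [0·(-6) − (-2)·17]| = 415, so the area is 207.5.
Summing gcd(|Δx|,|Δy|) over the edges gives the boundary count: gcd(19,11) + gcd(17,12) + gcd(2,23) = 1+1+1 = 3.
Scaling by 4 multiplies the area by 4² = 16 (so the new area is 3320) and multiplies the boundary lattice-point count by 4, giving 12.
By Pick's theorem, the interior count of the dilated polygon is 3320 − 12/2 + 1 = 3315.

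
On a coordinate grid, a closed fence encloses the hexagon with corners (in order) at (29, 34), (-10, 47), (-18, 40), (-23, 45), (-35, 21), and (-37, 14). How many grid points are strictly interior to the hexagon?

971

By the shoelace formula, twice the signed area is |[29·47 − (-10)·34] + [(-10)·40 − (-18)·47] + [(-18)·45 − (-23)·40] + [(-23)·21 − (-35)·45] + [(-35)·14 − (-37)·21] + [(-37)·34 − 29·14]| = 1974, so the area is 987.
Along each edge there are gcd(|Δx|,|Δy|)+1 lattice points, so counting each shared vertex once the boundary has gcd(39,13) + gcd(8,7) + gcd(5,5) + gcd(12,24) + gcd(2,7) + gcd(66,20) = 13+1+5+12+1+2 = 34.
By Pick's theorem A = I + B/2 − 1, so I = 987 − 34/2 + 1 = 971.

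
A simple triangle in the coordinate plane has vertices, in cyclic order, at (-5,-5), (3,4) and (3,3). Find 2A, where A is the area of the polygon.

By the shoelace formula, twice the signed area is |((-5)·4 − 3·(-5)) + (3·3 − 3·4) + (3·(-5) − (-5)·3)| = 8, so the area is 4.

8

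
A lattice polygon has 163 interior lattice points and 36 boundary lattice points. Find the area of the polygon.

Pick's theorem states A = I + B/2 − 1, so A = 163 + 36/2 − 1 = 180.

180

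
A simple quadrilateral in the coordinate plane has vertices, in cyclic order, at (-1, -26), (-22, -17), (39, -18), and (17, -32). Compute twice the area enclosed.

By the shoelace formula, twice the signed area is |((-1)·(-17) − (-22)·(-26)) + ((-22)·(-18) − 39·(-17)) + (39·(-32) − 17·(-18)) + (17·(-26) − (-1)·(-32))| = 912, so the area is 456.

912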